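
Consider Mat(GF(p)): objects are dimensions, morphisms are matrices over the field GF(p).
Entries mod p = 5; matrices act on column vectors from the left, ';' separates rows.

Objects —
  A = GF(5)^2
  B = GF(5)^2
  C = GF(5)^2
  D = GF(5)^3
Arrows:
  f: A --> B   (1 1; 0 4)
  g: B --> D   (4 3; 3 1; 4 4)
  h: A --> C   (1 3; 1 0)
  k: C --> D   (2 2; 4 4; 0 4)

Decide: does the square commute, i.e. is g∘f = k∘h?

Answer: COMMUTES

Work:
1) trace f;g:
  e0=⟨1,0⟩ f-->⟨1,0⟩ g-->⟨4,3,4⟩
  e1=⟨0,1⟩ f-->⟨1,4⟩ g-->⟨1,2,0⟩
  composite₁ = (4 1; 3 2; 4 0)
2) trace h;k:
  e0=⟨1,0⟩ h-->⟨1,1⟩ k-->⟨4,3,4⟩
  e1=⟨0,1⟩ h-->⟨3,0⟩ k-->⟨1,2,0⟩
  composite₂ = (4 1; 3 2; 4 0)
Equal? same morphism ✓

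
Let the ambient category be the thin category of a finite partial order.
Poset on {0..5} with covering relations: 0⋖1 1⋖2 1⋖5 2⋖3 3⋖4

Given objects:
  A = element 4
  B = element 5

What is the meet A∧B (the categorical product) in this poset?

Answer: A∧B = 1

Work:
Lower bounds of A=4 and B=5: {0,1}
  0 <= 1
  1 <= 1
glb = 1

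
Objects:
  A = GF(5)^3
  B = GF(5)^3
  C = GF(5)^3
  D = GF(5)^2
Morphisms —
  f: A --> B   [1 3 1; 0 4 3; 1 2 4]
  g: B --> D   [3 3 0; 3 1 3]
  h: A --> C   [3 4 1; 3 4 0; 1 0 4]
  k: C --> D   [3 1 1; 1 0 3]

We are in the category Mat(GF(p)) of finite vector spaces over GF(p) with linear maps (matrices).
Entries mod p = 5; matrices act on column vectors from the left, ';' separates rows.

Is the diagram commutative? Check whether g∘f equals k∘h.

Path 1 = f;g:
  e0=(1,0,0) f-->(1,0,1) g-->(3,1)
  e1=(0,1,0) f-->(3,4,2) g-->(1,4)
  e2=(0,0,1) f-->(1,3,4) g-->(2,3)
  ⟦path⟧₁ = [3 1 2; 1 4 3]
Path 2 = h;k:
  e0=(1,0,0) h-->(3,3,1) k-->(3,1)
  e1=(0,1,0) h-->(4,4,0) k-->(1,4)
  e2=(0,0,1) h-->(1,0,4) k-->(2,3)
  ⟦path⟧₂ = [3 1 2; 1 4 3]
Equal? same morphism ✓

Answer: COMMUTES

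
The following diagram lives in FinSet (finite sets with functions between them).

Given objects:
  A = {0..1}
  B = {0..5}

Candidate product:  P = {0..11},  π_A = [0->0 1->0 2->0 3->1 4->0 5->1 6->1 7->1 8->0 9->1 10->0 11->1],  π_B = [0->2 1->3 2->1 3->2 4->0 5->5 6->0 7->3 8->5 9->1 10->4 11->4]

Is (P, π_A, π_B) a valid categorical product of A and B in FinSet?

|A|·|B| = 2·6 = 12;  |P| = 12
Check the pairing map k ↦ (π_A(k), π_B(k)):
  0 -> (0,2)
  1 -> (0,3)
  2 -> (0,1)
  3 -> (1,2)
  4 -> (0,0)
  5 -> (1,5)
  6 -> (1,0)
  7 -> (1,3)
  8 -> (0,5)
  9 -> (1,1)
  10 -> (0,4)
  11 -> (1,4)
distinct pairs in image: 12 / 12 needed
  → bijection onto A×B; projections well-typed.

Answer: VALID PRODUCT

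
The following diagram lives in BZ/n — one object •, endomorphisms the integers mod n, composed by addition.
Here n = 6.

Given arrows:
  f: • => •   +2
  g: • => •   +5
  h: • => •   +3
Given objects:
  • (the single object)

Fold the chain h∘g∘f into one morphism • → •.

  0 +2≡2 +5≡1 +3≡4  (mod 6)
⟦path⟧: +4

Answer: +4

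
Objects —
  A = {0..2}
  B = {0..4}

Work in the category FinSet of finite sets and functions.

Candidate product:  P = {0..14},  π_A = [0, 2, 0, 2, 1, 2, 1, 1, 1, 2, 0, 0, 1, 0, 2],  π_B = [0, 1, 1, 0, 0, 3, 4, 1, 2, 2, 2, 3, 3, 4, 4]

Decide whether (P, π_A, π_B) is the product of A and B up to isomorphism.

|A|·|B| = 3·5 = 15;  |P| = 15
Check the pairing map k ↦ (π_A(k), π_B(k)):
  0 : (0,0)
  1 : (2,1)
  2 : (0,1)
  3 : (2,0)
  4 : (1,0)
  5 : (2,3)
  6 : (1,4)
  7 : (1,1)
  8 : (1,2)
  9 : (2,2)
  10 : (0,2)
  11 : (0,3)
  12 : (1,3)
  13 : (0,4)
  14 : (2,4)
distinct pairs in image: 15 / 15 needed
  → bijection onto A×B; projections well-typed.

Answer: VALID PRODUCT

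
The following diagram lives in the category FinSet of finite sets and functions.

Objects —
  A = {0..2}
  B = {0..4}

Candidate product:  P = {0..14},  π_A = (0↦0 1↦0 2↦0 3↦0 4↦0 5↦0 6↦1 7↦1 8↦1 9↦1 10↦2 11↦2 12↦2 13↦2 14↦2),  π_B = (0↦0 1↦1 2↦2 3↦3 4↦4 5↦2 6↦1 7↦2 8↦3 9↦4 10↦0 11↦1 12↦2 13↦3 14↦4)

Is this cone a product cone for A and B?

Answer: NOT A VALID PRODUCT — duplicate pair at indices 2,5

Trace:
|A|·|B| = 3·5 = 15;  |P| = 15
Check the pairing map k ↦ (π_A(k), π_B(k)):
  0 ↦ (0,0)
  1 ↦ (0,1)
  2 ↦ (0,2)
  3 ↦ (0,3)
  4 ↦ (0,4)
  5 ↦ (0,2)  ✗ repeats pair of k=2
  6 ↦ (1,1)
  7 ↦ (1,2)
  8 ↦ (1,3)
  9 ↦ (1,4)
  10 ↦ (2,0)
  11 ↦ (2,1)
  12 ↦ (2,2)
  13 ↦ (2,3)
  14 ↦ (2,4)
distinct pairs in image: 14 / 15 needed
  → (0,2) hit at k=2 and k=5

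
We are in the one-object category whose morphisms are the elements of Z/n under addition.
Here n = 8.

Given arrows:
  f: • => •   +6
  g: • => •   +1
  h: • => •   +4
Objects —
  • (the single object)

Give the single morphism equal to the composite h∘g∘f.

Answer: +3

Trace:
  0 +6≡6 +1≡7 +4≡3  (mod 8)
composite: +3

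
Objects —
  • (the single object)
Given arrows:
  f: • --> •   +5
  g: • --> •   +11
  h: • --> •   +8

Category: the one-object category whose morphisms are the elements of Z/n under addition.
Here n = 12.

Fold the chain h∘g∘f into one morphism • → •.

Answer: +0

Derivation:
  0 +5≡5 +11≡4 +8≡0  (mod 12)
⟦path⟧: +0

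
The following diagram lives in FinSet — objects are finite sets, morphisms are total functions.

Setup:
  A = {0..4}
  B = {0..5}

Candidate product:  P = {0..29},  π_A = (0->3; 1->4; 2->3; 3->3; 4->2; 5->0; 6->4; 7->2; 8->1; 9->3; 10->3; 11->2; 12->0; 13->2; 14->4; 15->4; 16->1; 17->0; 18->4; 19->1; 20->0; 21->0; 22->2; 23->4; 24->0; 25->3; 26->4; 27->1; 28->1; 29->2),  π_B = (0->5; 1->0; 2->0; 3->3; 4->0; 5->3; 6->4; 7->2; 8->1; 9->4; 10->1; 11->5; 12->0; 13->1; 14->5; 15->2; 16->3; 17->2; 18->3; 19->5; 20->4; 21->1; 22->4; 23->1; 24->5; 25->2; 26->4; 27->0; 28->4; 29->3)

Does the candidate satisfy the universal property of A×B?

Answer: NOT A VALID PRODUCT — duplicate pair at indices 26,6

Work:
|A|·|B| = 5·6 = 30;  |P| = 30
Check the pairing map k ↦ (π_A(k), π_B(k)):
  0 -> (3,5)
  1 -> (4,0)
  2 -> (3,0)
  3 -> (3,3)
  4 -> (2,0)
  5 -> (0,3)
  6 -> (4,4)
  7 -> (2,2)
  8 -> (1,1)
  9 -> (3,4)
  10 -> (3,1)
  11 -> (2,5)
  12 -> (0,0)
  13 -> (2,1)
  14 -> (4,5)
  15 -> (4,2)
  16 -> (1,3)
  17 -> (0,2)
  18 -> (4,3)
  19 -> (1,5)
  20 -> (0,4)
  21 -> (0,1)
  22 -> (2,4)
  23 -> (4,1)
  24 -> (0,5)
  25 -> (3,2)
  26 -> (4,4)  ✗ repeats pair of k=6
  27 -> (1,0)
  28 -> (1,4)
  29 -> (2,3)
distinct pairs in image: 29 / 30 needed
  → (4,4) hit at k=6 and k=26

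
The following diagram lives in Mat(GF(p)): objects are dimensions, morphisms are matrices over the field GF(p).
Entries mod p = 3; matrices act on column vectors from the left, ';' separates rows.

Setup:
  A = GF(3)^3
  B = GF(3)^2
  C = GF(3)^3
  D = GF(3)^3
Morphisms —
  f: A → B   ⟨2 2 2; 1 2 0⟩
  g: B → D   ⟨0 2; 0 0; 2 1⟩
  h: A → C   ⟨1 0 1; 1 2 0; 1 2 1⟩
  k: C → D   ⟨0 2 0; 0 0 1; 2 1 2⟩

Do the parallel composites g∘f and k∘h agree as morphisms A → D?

Path 1 = f;g:
  e0=⟨1,0,0⟩ f→⟨2,1⟩ g→⟨2,0,2⟩
  e1=⟨0,1,0⟩ f→⟨2,2⟩ g→⟨1,0,0⟩
  e2=⟨0,0,1⟩ f→⟨2,0⟩ g→⟨0,0,1⟩
  ⟦path⟧₁ = ⟨2 1 0; 0 0 0; 2 0 1⟩
Path 2 = h;k:
  e0=⟨1,0,0⟩ h→⟨1,1,1⟩ k→⟨2,1,2⟩
  e1=⟨0,1,0⟩ h→⟨0,2,2⟩ k→⟨1,2,0⟩
  e2=⟨0,0,1⟩ h→⟨1,0,1⟩ k→⟨0,1,1⟩
  ⟦path⟧₂ = ⟨2 1 0; 1 2 1; 2 0 1⟩
Equal? NO — does not commute

Answer: DOES NOT COMMUTE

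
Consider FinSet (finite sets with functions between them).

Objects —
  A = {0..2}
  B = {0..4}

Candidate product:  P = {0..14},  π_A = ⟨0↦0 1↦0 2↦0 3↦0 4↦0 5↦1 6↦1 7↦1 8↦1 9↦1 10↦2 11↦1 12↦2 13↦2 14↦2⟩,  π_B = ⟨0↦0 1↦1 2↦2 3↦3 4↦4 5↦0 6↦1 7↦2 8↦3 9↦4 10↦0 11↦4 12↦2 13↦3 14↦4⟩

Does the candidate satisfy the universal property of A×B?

|A|·|B| = 3·5 = 15;  |P| = 15
Check the pairing map k ↦ (π_A(k), π_B(k)):
  0 ↦ (0,0)
  1 ↦ (0,1)
  2 ↦ (0,2)
  3 ↦ (0,3)
  4 ↦ (0,4)
  5 ↦ (1,0)
  6 ↦ (1,1)
  7 ↦ (1,2)
  8 ↦ (1,3)
  9 ↦ (1,4)
  10 ↦ (2,0)
  11 ↦ (1,4)  ✗ repeats pair of k=9
  12 ↦ (2,2)
  13 ↦ (2,3)
  14 ↦ (2,4)
distinct pairs in image: 14 / 15 needed
  → (1,4) hit at k=9 and k=11

Answer: NOT A VALID PRODUCT — duplicate pair at indices 9,11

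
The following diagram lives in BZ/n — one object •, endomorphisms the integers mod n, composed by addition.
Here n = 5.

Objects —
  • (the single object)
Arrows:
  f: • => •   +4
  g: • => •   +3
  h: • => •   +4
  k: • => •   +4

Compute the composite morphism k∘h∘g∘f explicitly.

  0 +4≡4 +3≡2 +4≡1 +4≡0  (mod 5)
result: +0

Answer: +0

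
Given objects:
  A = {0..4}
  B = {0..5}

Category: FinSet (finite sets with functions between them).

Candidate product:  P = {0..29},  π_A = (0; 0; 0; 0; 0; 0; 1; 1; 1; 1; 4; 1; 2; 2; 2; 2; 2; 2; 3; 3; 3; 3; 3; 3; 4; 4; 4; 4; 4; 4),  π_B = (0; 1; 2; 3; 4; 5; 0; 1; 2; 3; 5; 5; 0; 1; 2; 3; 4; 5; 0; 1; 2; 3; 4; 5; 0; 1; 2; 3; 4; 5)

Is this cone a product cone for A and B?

Answer: NOT A VALID PRODUCT — duplicate pair at indices 29,10

Derivation:
|A|·|B| = 5·6 = 30;  |P| = 30
Check the pairing map k ↦ (π_A(k), π_B(k)):
  0 ↦ (0,0)
  1 ↦ (0,1)
  2 ↦ (0,2)
  3 ↦ (0,3)
  4 ↦ (0,4)
  5 ↦ (0,5)
  6 ↦ (1,0)
  7 ↦ (1,1)
  8 ↦ (1,2)
  9 ↦ (1,3)
  10 ↦ (4,5)
  11 ↦ (1,5)
  12 ↦ (2,0)
  13 ↦ (2,1)
  14 ↦ (2,2)
  15 ↦ (2,3)
  16 ↦ (2,4)
  17 ↦ (2,5)
  18 ↦ (3,0)
  19 ↦ (3,1)
  20 ↦ (3,2)
  21 ↦ (3,3)
  22 ↦ (3,4)
  23 ↦ (3,5)
  24 ↦ (4,0)
  25 ↦ (4,1)
  26 ↦ (4,2)
  27 ↦ (4,3)
  28 ↦ (4,4)
  29 ↦ (4,5)  ✗ repeats pair of k=10
distinct pairs in image: 29 / 30 needed
  → (4,5) hit at k=10 and k=29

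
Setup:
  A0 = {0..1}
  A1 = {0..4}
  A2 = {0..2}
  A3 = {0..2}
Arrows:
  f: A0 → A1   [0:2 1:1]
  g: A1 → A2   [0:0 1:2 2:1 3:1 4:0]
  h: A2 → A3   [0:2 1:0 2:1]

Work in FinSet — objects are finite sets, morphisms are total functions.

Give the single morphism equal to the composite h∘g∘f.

Answer: [0:0 1:1]

Derivation:
  0 f→2 g→1 h→0
  1 f→1 g→2 h→1
result: [0:0 1:1]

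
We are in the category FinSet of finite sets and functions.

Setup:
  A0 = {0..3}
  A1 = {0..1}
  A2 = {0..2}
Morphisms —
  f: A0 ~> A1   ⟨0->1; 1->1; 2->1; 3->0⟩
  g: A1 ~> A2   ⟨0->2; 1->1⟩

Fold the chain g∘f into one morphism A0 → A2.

  0 f~>1 g~>1
  1 f~>1 g~>1
  2 f~>1 g~>1
  3 f~>0 g~>2
⟦path⟧: ⟨0->1; 1->1; 2->1; 3->2⟩

Answer: ⟨0->1; 1->1; 2->1; 3->2⟩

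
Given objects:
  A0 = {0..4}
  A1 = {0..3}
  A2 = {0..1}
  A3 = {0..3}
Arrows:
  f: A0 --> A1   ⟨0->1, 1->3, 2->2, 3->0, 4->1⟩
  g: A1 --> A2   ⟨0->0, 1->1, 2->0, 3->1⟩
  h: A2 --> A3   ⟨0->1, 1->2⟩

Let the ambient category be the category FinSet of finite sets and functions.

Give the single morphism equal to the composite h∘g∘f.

  0 f-->1 g-->1 h-->2
  1 f-->3 g-->1 h-->2
  2 f-->2 g-->0 h-->1
  3 f-->0 g-->0 h-->1
  4 f-->1 g-->1 h-->2
⟦path⟧: ⟨0->2, 1->2, 2->1, 3->1, 4->2⟩

Answer: ⟨0->2, 1->2, 2->1, 3->1, 4->2⟩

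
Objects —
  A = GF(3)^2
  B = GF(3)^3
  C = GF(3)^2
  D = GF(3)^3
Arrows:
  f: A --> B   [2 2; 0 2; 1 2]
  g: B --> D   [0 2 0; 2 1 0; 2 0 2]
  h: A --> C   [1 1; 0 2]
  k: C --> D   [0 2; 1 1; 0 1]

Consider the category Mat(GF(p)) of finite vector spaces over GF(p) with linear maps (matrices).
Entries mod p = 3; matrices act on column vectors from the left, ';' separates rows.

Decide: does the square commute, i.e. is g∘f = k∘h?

Path 1 = f;g:
  e0=⟨1,0⟩ f-->⟨2,0,1⟩ g-->⟨0,1,0⟩
  e1=⟨0,1⟩ f-->⟨2,2,2⟩ g-->⟨1,0,2⟩
  composite₁ = [0 1; 1 0; 0 2]
Path 2 = h;k:
  e0=⟨1,0⟩ h-->⟨1,0⟩ k-->⟨0,1,0⟩
  e1=⟨0,1⟩ h-->⟨1,2⟩ k-->⟨1,0,2⟩
  composite₂ = [0 1; 1 0; 0 2]
Equal? same morphism ✓

Answer: COMMUTES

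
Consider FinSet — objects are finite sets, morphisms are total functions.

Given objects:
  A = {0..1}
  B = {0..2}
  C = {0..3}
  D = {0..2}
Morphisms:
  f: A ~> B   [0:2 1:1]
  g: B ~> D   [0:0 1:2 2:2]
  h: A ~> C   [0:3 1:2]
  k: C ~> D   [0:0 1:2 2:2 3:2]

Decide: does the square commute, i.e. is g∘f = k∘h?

1) trace f;g:
  0 f~>2 g~>2
  1 f~>1 g~>2
  ⟦path⟧₁ = [0:2 1:2]
2) trace h;k:
  0 h~>3 k~>2
  1 h~>2 k~>2
  ⟦path⟧₂ = [0:2 1:2]
Equal? equal; square commutes

Answer: COMMUTES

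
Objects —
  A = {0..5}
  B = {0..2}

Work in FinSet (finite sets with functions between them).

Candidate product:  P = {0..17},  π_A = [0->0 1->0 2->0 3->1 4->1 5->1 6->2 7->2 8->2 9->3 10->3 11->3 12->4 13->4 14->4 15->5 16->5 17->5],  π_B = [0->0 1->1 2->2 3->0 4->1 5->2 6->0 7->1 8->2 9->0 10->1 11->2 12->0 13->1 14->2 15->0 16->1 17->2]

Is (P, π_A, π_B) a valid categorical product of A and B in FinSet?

Answer: VALID PRODUCT

Derivation:
|A|·|B| = 6·3 = 18;  |P| = 18
Check the pairing map k ↦ (π_A(k), π_B(k)):
  0 -> (0,0)
  1 -> (0,1)
  2 -> (0,2)
  3 -> (1,0)
  4 -> (1,1)
  5 -> (1,2)
  6 -> (2,0)
  7 -> (2,1)
  8 -> (2,2)
  9 -> (3,0)
  10 -> (3,1)
  11 -> (3,2)
  12 -> (4,0)
  13 -> (4,1)
  14 -> (4,2)
  15 -> (5,0)
  16 -> (5,1)
  17 -> (5,2)
distinct pairs in image: 18 / 18 needed
  → bijection onto A×B; projections well-typed.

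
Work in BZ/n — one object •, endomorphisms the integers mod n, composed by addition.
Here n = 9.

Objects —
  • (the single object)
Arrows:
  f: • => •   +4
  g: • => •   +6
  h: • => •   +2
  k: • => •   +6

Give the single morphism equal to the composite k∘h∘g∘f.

  0 +4≡4 +6≡1 +2≡3 +6≡0  (mod 9)
⟦path⟧: +0

Answer: +0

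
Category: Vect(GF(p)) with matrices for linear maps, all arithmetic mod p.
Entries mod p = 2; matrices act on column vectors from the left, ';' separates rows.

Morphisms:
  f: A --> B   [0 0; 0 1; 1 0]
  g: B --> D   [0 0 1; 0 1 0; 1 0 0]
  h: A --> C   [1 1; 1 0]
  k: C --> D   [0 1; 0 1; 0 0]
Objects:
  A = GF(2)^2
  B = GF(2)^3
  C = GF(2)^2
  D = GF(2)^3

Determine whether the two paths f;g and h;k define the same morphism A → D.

Answer: DOES NOT COMMUTE

Work:
1) trace f;g:
  e0=[1,0] f-->[0,0,1] g-->[1,0,0]
  e1=[0,1] f-->[0,1,0] g-->[0,1,0]
  ⟦path⟧₁ = [1 0; 0 1; 0 0]
2) trace h;k:
  e0=[1,0] h-->[1,1] k-->[1,1,0]
  e1=[0,1] h-->[1,0] k-->[0,0,0]
  ⟦path⟧₂ = [1 0; 1 0; 0 0]
Equal? distinct morphisms ✗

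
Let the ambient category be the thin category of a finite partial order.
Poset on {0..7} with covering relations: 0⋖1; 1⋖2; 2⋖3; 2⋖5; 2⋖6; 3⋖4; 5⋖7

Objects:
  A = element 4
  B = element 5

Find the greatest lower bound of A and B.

Answer: A∧B = 2

Trace:
Common predecessors of 4,5: {0,1,2}
  0 <= 2
  1 <= 2
  2 <= 2
glb = 2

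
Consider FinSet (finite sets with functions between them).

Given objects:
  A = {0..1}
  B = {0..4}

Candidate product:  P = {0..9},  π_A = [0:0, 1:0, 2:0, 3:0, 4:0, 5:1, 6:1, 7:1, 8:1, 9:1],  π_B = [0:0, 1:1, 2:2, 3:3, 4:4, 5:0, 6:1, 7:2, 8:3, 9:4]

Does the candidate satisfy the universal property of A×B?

Answer: VALID PRODUCT

Trace:
|A|·|B| = 2·5 = 10;  |P| = 10
Check the pairing map k ↦ (π_A(k), π_B(k)):
  0 : (0,0)
  1 : (0,1)
  2 : (0,2)
  3 : (0,3)
  4 : (0,4)
  5 : (1,0)
  6 : (1,1)
  7 : (1,2)
  8 : (1,3)
  9 : (1,4)
distinct pairs in image: 10 / 10 needed
  → bijection onto A×B; projections well-typed.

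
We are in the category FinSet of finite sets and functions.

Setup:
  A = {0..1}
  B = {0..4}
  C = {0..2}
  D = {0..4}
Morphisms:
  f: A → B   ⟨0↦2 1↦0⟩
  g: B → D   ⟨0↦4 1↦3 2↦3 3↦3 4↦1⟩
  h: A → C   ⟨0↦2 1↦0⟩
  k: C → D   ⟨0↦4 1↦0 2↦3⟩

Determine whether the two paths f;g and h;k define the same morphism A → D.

Answer: COMMUTES

Work:
Along f;g (path 1):
  0 f→2 g→3
  1 f→0 g→4
  ⟦path⟧₁ = ⟨0↦3 1↦4⟩
Along h;k (path 2):
  0 h→2 k→3
  1 h→0 k→4
  ⟦path⟧₂ = ⟨0↦3 1↦4⟩
Equal? YES — commutes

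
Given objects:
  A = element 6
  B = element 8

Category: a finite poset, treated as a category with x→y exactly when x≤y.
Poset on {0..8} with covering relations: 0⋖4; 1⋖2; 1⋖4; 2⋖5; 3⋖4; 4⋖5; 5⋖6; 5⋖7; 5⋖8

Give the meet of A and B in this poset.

Lower bounds of A=6 and B=8: {0,1,2,3,4,5}
  0 ⊑ 5
  1 ⊑ 5
  2 ⊑ 5
  3 ⊑ 5
  4 ⊑ 5
  5 ⊑ 5
glb = 5

Answer: A∧B = 5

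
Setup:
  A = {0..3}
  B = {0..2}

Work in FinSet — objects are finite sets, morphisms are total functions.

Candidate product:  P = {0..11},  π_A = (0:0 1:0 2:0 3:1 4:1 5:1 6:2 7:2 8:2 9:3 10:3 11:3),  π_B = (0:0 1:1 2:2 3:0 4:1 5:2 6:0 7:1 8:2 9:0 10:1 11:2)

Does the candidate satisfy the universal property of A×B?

|A|·|B| = 4·3 = 12;  |P| = 12
Check the pairing map k ↦ (π_A(k), π_B(k)):
  0 : (0,0)
  1 : (0,1)
  2 : (0,2)
  3 : (1,0)
  4 : (1,1)
  5 : (1,2)
  6 : (2,0)
  7 : (2,1)
  8 : (2,2)
  9 : (3,0)
  10 : (3,1)
  11 : (3,2)
distinct pairs in image: 12 / 12 needed
  → bijection onto A×B; projections well-typed.

Answer: VALID PRODUCT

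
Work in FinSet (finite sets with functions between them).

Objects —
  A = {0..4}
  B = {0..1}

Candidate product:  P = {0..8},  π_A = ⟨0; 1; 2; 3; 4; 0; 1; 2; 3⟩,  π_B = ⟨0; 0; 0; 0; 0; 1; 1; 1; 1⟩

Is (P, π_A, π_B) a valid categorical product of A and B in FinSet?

|A|·|B| = 5·2 = 10;  |P| = 9
  → cardinalities differ; no bijection possible.

Answer: NOT A VALID PRODUCT — |P|=9 ≠ |A|·|B|=10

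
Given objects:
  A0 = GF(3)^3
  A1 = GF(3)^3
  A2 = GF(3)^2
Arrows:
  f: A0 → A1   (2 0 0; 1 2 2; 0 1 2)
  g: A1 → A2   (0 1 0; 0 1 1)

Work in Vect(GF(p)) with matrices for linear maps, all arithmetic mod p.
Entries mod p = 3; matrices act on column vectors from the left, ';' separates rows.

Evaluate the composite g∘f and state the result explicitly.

Answer: (1 2 2; 1 0 1)

Trace:
  e0=[1,0,0] f→[2,1,0] g→[1,1]
  e1=[0,1,0] f→[0,2,1] g→[2,0]
  e2=[0,0,1] f→[0,2,2] g→[2,1]
⟦path⟧: (1 2 2; 1 0 1)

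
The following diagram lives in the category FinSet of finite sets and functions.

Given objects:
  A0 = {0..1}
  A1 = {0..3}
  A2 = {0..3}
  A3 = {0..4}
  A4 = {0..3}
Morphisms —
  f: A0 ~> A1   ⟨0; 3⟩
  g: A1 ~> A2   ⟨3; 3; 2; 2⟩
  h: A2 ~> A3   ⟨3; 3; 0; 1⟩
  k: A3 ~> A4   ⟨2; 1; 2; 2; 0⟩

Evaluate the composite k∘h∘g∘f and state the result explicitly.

  0 f~>0 g~>3 h~>1 k~>1
  1 f~>3 g~>2 h~>0 k~>2
composite: ⟨1; 2⟩

Answer: ⟨1; 2⟩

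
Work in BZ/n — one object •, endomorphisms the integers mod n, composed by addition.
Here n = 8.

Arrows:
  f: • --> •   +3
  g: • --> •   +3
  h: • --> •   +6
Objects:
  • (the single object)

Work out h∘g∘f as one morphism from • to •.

Answer: +4

Derivation:
  0 +3≡3 +3≡6 +6≡4  (mod 8)
composite: +4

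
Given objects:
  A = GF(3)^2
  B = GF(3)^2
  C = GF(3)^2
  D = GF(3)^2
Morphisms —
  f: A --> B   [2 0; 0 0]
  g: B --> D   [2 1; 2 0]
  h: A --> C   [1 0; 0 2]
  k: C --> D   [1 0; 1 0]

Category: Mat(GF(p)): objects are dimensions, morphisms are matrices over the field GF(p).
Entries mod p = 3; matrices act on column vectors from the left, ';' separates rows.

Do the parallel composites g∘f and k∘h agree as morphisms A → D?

Answer: COMMUTES

Work:
Path 1 = f;g:
  e0=⟨1,0⟩ f-->⟨2,0⟩ g-->⟨1,1⟩
  e1=⟨0,1⟩ f-->⟨0,0⟩ g-->⟨0,0⟩
  composite₁ = [1 0; 1 0]
Path 2 = h;k:
  e0=⟨1,0⟩ h-->⟨1,0⟩ k-->⟨1,1⟩
  e1=⟨0,1⟩ h-->⟨0,2⟩ k-->⟨0,0⟩
  composite₂ = [1 0; 1 0]
Equal? same morphism ✓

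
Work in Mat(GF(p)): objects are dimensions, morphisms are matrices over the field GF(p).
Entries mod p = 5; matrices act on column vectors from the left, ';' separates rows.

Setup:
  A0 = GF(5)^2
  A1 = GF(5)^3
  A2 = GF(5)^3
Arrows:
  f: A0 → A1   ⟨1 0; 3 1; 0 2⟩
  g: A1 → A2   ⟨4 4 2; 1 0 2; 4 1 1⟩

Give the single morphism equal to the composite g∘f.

  e0=[1,0] f→[1,3,0] g→[1,1,2]
  e1=[0,1] f→[0,1,2] g→[3,4,3]
⟦path⟧: ⟨1 3; 1 4; 2 3⟩

Answer: ⟨1 3; 1 4; 2 3⟩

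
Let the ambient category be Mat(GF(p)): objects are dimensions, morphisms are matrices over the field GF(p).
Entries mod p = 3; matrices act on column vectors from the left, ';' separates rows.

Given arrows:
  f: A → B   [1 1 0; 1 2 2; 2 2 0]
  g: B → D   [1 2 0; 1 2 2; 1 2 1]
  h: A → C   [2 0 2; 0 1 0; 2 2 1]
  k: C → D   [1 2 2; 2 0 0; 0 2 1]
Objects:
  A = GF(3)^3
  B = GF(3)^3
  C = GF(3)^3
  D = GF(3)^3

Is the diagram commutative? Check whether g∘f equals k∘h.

1) trace f;g:
  e0=⟨1,0,0⟩ f→⟨1,1,2⟩ g→⟨0,1,2⟩
  e1=⟨0,1,0⟩ f→⟨1,2,2⟩ g→⟨2,0,1⟩
  e2=⟨0,0,1⟩ f→⟨0,2,0⟩ g→⟨1,1,1⟩
  ⟦path⟧₁ = [0 2 1; 1 0 1; 2 1 1]
2) trace h;k:
  e0=⟨1,0,0⟩ h→⟨2,0,2⟩ k→⟨0,1,2⟩
  e1=⟨0,1,0⟩ h→⟨0,1,2⟩ k→⟨0,0,1⟩
  e2=⟨0,0,1⟩ h→⟨2,0,1⟩ k→⟨1,1,1⟩
  ⟦path⟧₂ = [0 0 1; 1 0 1; 2 1 1]
Equal? NO — does not commute

Answer: DOES NOT COMMUTE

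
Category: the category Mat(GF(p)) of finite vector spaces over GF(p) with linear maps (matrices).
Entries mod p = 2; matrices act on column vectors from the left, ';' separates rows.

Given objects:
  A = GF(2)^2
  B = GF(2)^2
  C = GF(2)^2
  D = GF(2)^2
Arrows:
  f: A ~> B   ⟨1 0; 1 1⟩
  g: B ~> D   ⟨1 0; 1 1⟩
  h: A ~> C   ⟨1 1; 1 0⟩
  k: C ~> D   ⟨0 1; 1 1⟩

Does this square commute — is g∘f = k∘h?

1) trace f;g:
  e0=(1,0) f~>(1,1) g~>(1,0)
  e1=(0,1) f~>(0,1) g~>(0,1)
  composite₁ = ⟨1 0; 0 1⟩
2) trace h;k:
  e0=(1,0) h~>(1,1) k~>(1,0)
  e1=(0,1) h~>(1,0) k~>(0,1)
  composite₂ = ⟨1 0; 0 1⟩
Equal? same morphism ✓

Answer: COMMUTES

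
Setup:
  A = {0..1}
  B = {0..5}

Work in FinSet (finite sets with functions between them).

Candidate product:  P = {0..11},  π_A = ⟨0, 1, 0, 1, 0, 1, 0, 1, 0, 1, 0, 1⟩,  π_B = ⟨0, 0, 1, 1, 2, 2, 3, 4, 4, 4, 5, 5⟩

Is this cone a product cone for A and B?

Answer: NOT A VALID PRODUCT — duplicate pair at indices 9,7

Derivation:
|A|·|B| = 2·6 = 12;  |P| = 12
Check the pairing map k ↦ (π_A(k), π_B(k)):
  0 : (0,0)
  1 : (1,0)
  2 : (0,1)
  3 : (1,1)
  4 : (0,2)
  5 : (1,2)
  6 : (0,3)
  7 : (1,4)
  8 : (0,4)
  9 : (1,4)  ✗ repeats pair of k=7
  10 : (0,5)
  11 : (1,5)
distinct pairs in image: 11 / 12 needed
  → (1,4) hit at k=7 and k=9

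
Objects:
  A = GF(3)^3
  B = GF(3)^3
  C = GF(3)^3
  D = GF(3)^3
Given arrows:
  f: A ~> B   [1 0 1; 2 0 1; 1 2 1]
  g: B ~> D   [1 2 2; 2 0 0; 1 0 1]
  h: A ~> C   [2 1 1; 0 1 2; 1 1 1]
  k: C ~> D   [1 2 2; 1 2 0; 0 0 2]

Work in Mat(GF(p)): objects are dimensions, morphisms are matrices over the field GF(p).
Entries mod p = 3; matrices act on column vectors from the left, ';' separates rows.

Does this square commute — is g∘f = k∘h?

Answer: DOES NOT COMMUTE

Work:
Along f;g (path 1):
  e0=(1,0,0) f~>(1,2,1) g~>(1,2,2)
  e1=(0,1,0) f~>(0,0,2) g~>(1,0,2)
  e2=(0,0,1) f~>(1,1,1) g~>(2,2,2)
  composite₁ = [1 1 2; 2 0 2; 2 2 2]
Along h;k (path 2):
  e0=(1,0,0) h~>(2,0,1) k~>(1,2,2)
  e1=(0,1,0) h~>(1,1,1) k~>(2,0,2)
  e2=(0,0,1) h~>(1,2,1) k~>(1,2,2)
  composite₂ = [1 2 1; 2 0 2; 2 2 2]
Equal? distinct morphisms ✗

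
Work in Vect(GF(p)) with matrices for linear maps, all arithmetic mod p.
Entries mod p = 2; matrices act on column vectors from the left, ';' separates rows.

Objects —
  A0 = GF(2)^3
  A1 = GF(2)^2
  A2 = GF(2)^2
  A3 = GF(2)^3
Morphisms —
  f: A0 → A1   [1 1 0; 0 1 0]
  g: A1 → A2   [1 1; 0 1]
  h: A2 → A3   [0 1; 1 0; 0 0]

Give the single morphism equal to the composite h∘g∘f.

Answer: [0 1 0; 1 0 0; 0 0 0]

Work:
  e0=(1,0,0) f→(1,0) g→(1,0) h→(0,1,0)
  e1=(0,1,0) f→(1,1) g→(0,1) h→(1,0,0)
  e2=(0,0,1) f→(0,0) g→(0,0) h→(0,0,0)
⟦path⟧: [0 1 0; 1 0 0; 0 0 0]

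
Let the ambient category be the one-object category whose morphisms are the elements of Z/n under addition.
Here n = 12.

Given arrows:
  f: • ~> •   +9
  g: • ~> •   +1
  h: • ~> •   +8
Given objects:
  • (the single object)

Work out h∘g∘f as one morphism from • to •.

Answer: +6

Derivation:
  0 +9≡9 +1≡10 +8≡6  (mod 12)
⟦path⟧: +6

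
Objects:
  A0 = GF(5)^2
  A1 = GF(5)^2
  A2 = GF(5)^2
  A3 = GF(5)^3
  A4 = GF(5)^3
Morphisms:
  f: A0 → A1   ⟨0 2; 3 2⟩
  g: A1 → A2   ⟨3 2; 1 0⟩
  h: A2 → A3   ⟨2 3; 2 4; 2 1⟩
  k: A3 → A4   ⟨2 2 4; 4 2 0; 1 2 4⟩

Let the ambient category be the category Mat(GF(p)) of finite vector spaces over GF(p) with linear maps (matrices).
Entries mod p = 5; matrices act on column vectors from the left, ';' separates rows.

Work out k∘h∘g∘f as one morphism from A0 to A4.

Answer: ⟨1 1; 2 0; 4 0⟩

Work:
  e0=[1,0] f→[0,3] g→[1,0] h→[2,2,2] k→[1,2,4]
  e1=[0,1] f→[2,2] g→[0,2] h→[1,3,2] k→[1,0,0]
⟦path⟧: ⟨1 1; 2 0; 4 0⟩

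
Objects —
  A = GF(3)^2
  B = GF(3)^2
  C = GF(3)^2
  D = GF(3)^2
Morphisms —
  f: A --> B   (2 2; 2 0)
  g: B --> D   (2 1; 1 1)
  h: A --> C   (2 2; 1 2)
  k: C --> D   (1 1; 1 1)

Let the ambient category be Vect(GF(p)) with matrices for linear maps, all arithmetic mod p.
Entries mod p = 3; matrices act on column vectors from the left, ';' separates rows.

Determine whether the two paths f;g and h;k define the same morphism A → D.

Answer: DOES NOT COMMUTE

Derivation:
Along f;g (path 1):
  e0=⟨1,0⟩ f-->⟨2,2⟩ g-->⟨0,1⟩
  e1=⟨0,1⟩ f-->⟨2,0⟩ g-->⟨1,2⟩
  composite₁ = (0 1; 1 2)
Along h;k (path 2):
  e0=⟨1,0⟩ h-->⟨2,1⟩ k-->⟨0,0⟩
  e1=⟨0,1⟩ h-->⟨2,2⟩ k-->⟨1,1⟩
  composite₂ = (0 1; 0 1)
Equal? NO — does not commute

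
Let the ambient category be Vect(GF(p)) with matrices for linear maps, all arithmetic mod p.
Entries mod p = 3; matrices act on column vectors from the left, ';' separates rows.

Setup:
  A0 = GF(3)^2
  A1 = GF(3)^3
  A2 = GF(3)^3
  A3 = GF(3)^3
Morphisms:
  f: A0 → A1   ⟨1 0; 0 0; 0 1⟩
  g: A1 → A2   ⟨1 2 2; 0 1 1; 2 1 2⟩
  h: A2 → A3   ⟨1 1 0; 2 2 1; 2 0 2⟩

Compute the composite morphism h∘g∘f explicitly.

  e0=⟨1,0⟩ f→⟨1,0,0⟩ g→⟨1,0,2⟩ h→⟨1,1,0⟩
  e1=⟨0,1⟩ f→⟨0,0,1⟩ g→⟨2,1,2⟩ h→⟨0,2,2⟩
result: ⟨1 0; 1 2; 0 2⟩

Answer: ⟨1 0; 1 2; 0 2⟩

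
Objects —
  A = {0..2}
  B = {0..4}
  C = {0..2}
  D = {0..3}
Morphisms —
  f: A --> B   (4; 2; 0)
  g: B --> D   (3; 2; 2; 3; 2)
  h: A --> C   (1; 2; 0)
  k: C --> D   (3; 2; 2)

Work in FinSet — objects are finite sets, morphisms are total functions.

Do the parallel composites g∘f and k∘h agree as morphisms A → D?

1) trace f;g:
  0 f-->4 g-->2
  1 f-->2 g-->2
  2 f-->0 g-->3
  composite₁ = (2; 2; 3)
2) trace h;k:
  0 h-->1 k-->2
  1 h-->2 k-->2
  2 h-->0 k-->3
  composite₂ = (2; 2; 3)
Equal? equal; square commutes

Answer: COMMUTES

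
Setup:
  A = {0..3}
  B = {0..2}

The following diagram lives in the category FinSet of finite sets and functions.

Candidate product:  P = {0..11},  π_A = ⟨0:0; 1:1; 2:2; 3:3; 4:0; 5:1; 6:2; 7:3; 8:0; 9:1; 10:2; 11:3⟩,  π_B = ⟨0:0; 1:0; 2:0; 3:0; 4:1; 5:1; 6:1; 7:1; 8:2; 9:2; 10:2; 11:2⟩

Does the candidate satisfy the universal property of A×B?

Answer: VALID PRODUCT

Trace:
|A|·|B| = 4·3 = 12;  |P| = 12
Check the pairing map k ↦ (π_A(k), π_B(k)):
  0 : (0,0)
  1 : (1,0)
  2 : (2,0)
  3 : (3,0)
  4 : (0,1)
  5 : (1,1)
  6 : (2,1)
  7 : (3,1)
  8 : (0,2)
  9 : (1,2)
  10 : (2,2)
  11 : (3,2)
distinct pairs in image: 12 / 12 needed
  → bijection onto A×B; projections well-typed.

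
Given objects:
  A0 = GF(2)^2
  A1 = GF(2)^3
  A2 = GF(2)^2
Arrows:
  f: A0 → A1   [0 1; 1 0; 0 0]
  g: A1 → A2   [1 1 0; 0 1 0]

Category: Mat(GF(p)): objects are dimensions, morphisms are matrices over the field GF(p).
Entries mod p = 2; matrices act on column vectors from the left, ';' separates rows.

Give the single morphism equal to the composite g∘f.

  e0=(1,0) f→(0,1,0) g→(1,1)
  e1=(0,1) f→(1,0,0) g→(1,0)
⟦path⟧: [1 1; 1 0]

Answer: [1 1; 1 0]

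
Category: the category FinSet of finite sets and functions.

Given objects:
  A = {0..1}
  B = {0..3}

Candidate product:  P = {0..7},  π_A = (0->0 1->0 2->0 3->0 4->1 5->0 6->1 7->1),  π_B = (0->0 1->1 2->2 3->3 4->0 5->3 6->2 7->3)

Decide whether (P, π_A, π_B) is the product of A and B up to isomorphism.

Answer: NOT A VALID PRODUCT — duplicate pair at indices 3,5

Work:
|A|·|B| = 2·4 = 8;  |P| = 8
Check the pairing map k ↦ (π_A(k), π_B(k)):
  0 -> (0,0)
  1 -> (0,1)
  2 -> (0,2)
  3 -> (0,3)
  4 -> (1,0)
  5 -> (0,3)  ✗ repeats pair of k=3
  6 -> (1,2)
  7 -> (1,3)
distinct pairs in image: 7 / 8 needed
  → (0,3) hit at k=3 and k=5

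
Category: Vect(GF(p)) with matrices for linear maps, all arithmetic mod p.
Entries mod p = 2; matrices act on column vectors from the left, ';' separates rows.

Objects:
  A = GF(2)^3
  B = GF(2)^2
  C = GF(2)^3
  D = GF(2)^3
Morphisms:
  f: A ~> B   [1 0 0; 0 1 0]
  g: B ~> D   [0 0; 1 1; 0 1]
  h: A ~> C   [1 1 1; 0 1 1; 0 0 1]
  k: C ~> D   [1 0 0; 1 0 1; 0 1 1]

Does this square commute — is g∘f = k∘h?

1) trace f;g:
  e0=[1,0,0] f~>[1,0] g~>[0,1,0]
  e1=[0,1,0] f~>[0,1] g~>[0,1,1]
  e2=[0,0,1] f~>[0,0] g~>[0,0,0]
  composite₁ = [0 0 0; 1 1 0; 0 1 0]
2) trace h;k:
  e0=[1,0,0] h~>[1,0,0] k~>[1,1,0]
  e1=[0,1,0] h~>[1,1,0] k~>[1,1,1]
  e2=[0,0,1] h~>[1,1,1] k~>[1,0,0]
  composite₂ = [1 1 1; 1 1 0; 0 1 0]
Equal? distinct morphisms ✗

Answer: DOES NOT COMMUTE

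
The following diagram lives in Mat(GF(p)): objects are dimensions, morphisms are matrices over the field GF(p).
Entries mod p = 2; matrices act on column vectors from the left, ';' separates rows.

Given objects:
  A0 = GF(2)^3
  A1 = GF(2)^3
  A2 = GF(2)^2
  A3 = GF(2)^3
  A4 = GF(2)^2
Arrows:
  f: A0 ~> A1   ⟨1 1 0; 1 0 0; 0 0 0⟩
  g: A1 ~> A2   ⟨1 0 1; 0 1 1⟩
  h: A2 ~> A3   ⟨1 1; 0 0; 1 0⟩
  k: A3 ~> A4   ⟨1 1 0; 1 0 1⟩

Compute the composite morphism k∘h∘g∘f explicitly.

  e0=(1,0,0) f~>(1,1,0) g~>(1,1) h~>(0,0,1) k~>(0,1)
  e1=(0,1,0) f~>(1,0,0) g~>(1,0) h~>(1,0,1) k~>(1,0)
  e2=(0,0,1) f~>(0,0,0) g~>(0,0) h~>(0,0,0) k~>(0,0)
⟦path⟧: ⟨0 1 0; 1 0 0⟩

Answer: ⟨0 1 0; 1 0 0⟩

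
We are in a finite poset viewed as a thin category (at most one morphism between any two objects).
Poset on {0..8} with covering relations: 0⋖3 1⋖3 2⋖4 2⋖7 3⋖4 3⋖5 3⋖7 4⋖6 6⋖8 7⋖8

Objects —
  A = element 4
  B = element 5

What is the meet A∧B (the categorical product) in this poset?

Answer: A∧B = 3

Derivation:
{x : x≤A ∧ x≤B} = {0,1,3}  (A=4, B=5)
  0 ≤ 3
  1 ≤ 3
  3 ≤ 3
glb = 3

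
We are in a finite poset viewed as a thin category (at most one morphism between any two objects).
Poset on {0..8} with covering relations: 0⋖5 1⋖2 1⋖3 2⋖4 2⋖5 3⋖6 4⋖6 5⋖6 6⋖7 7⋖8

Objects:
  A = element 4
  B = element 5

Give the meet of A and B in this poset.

Common predecessors of 4,5: {1,2}
  1 ⊑ 2
  2 ⊑ 2
glb = 2

Answer: A∧B = 2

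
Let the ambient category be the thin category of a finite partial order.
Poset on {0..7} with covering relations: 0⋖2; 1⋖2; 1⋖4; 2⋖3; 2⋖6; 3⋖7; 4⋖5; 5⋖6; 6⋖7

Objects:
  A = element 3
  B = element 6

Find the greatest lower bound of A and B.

Lower bounds of A=3 and B=6: {0,1,2}
  0 ⊑ 2
  1 ⊑ 2
  2 ⊑ 2
glb = 2

Answer: A∧B = 2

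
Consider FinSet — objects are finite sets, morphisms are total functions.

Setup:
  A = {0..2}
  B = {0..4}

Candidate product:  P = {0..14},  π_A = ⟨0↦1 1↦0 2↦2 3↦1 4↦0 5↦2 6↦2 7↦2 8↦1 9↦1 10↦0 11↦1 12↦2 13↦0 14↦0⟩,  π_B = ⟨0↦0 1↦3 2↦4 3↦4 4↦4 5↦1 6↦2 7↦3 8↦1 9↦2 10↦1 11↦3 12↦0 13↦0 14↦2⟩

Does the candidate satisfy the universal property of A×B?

Answer: VALID PRODUCT

Work:
|A|·|B| = 3·5 = 15;  |P| = 15
Check the pairing map k ↦ (π_A(k), π_B(k)):
  0 ↦ (1,0)
  1 ↦ (0,3)
  2 ↦ (2,4)
  3 ↦ (1,4)
  4 ↦ (0,4)
  5 ↦ (2,1)
  6 ↦ (2,2)
  7 ↦ (2,3)
  8 ↦ (1,1)
  9 ↦ (1,2)
  10 ↦ (0,1)
  11 ↦ (1,3)
  12 ↦ (2,0)
  13 ↦ (0,0)
  14 ↦ (0,2)
distinct pairs in image: 15 / 15 needed
  → bijection onto A×B; projections well-typed.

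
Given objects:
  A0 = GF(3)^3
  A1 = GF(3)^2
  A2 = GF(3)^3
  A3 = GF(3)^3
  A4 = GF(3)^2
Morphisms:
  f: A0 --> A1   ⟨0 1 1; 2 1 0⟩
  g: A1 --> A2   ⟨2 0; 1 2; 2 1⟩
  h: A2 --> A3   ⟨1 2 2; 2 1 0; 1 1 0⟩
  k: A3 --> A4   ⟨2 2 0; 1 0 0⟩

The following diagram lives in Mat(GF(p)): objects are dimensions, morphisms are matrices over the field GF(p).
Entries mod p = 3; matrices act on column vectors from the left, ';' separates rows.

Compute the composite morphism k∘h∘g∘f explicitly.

  e0=(1,0,0) f-->(0,2) g-->(0,1,2) h-->(0,1,1) k-->(2,0)
  e1=(0,1,0) f-->(1,1) g-->(2,0,0) h-->(2,1,2) k-->(0,2)
  e2=(0,0,1) f-->(1,0) g-->(2,1,2) h-->(2,2,0) k-->(2,2)
result: ⟨2 0 2; 0 2 2⟩

Answer: ⟨2 0 2; 0 2 2⟩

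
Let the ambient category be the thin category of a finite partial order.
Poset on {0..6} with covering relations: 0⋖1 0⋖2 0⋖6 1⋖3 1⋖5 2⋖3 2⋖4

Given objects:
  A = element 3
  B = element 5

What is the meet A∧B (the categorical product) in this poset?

Common predecessors of 3,5: {0,1}
  0 ≤ 1
  1 ≤ 1
glb = 1

Answer: A∧B = 1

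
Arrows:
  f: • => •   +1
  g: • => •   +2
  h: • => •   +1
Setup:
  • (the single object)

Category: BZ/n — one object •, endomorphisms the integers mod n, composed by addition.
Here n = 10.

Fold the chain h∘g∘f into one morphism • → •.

Answer: +4

Trace:
  0 +1≡1 +2≡3 +1≡4  (mod 10)
result: +4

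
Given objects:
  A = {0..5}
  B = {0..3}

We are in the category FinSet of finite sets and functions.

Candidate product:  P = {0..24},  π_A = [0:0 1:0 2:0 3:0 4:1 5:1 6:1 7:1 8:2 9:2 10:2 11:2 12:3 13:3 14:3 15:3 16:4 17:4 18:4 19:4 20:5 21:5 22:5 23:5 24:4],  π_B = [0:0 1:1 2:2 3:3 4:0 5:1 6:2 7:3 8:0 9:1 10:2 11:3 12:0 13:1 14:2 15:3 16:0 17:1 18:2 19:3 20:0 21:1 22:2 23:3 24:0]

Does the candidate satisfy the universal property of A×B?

|A|·|B| = 6·4 = 24;  |P| = 25
  → cardinalities differ; no bijection possible.

Answer: NOT A VALID PRODUCT — |P|=25 ≠ |A|·|B|=24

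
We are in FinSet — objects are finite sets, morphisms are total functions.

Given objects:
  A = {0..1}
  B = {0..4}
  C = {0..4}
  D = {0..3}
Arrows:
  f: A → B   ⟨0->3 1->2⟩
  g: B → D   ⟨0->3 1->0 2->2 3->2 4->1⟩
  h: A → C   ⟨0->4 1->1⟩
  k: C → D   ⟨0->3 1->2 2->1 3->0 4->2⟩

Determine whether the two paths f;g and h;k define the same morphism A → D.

1) trace f;g:
  0 f→3 g→2
  1 f→2 g→2
  ⟦path⟧₁ = ⟨0->2 1->2⟩
2) trace h;k:
  0 h→4 k→2
  1 h→1 k→2
  ⟦path⟧₂ = ⟨0->2 1->2⟩
Equal? same morphism ✓

Answer: COMMUTES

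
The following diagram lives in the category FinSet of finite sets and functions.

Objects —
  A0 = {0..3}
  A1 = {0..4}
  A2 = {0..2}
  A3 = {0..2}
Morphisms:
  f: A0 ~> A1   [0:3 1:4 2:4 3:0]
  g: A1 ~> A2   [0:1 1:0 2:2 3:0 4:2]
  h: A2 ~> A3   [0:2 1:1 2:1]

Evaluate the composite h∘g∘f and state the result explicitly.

Answer: [0:2 1:1 2:1 3:1]

Work:
  0 f~>3 g~>0 h~>2
  1 f~>4 g~>2 h~>1
  2 f~>4 g~>2 h~>1
  3 f~>0 g~>1 h~>1
composite: [0:2 1:1 2:1 3:1]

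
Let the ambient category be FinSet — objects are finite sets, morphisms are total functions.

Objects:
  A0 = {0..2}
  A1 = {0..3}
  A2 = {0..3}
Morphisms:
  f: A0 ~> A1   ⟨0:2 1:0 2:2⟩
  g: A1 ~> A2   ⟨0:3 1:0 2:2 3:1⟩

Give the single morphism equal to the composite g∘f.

  0 f~>2 g~>2
  1 f~>0 g~>3
  2 f~>2 g~>2
⟦path⟧: ⟨0:2 1:3 2:2⟩

Answer: ⟨0:2 1:3 2:2⟩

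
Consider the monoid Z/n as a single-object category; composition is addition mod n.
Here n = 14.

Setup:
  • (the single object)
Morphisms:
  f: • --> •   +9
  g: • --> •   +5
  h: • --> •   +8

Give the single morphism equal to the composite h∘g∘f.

Answer: +8

Work:
  0 +9≡9 +5≡0 +8≡8  (mod 14)
composite: +8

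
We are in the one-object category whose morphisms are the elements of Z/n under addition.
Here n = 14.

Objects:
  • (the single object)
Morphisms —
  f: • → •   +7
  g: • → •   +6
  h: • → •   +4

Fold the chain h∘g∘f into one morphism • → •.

  0 +7≡7 +6≡13 +4≡3  (mod 14)
result: +3

Answer: +3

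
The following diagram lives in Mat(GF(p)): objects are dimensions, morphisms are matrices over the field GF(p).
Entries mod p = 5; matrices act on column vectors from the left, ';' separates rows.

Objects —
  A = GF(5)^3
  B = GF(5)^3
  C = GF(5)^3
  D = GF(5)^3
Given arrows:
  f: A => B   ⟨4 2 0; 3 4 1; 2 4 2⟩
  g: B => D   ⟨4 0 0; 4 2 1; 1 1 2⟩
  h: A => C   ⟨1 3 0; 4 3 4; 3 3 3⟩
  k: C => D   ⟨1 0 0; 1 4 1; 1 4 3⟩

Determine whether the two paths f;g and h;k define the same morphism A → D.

1) trace f;g:
  e0=(1,0,0) f=>(4,3,2) g=>(1,4,1)
  e1=(0,1,0) f=>(2,4,4) g=>(3,0,4)
  e2=(0,0,1) f=>(0,1,2) g=>(0,4,0)
  result₁ = ⟨1 3 0; 4 0 4; 1 4 0⟩
2) trace h;k:
  e0=(1,0,0) h=>(1,4,3) k=>(1,0,1)
  e1=(0,1,0) h=>(3,3,3) k=>(3,3,4)
  e2=(0,0,1) h=>(0,4,3) k=>(0,4,0)
  result₂ = ⟨1 3 0; 0 3 4; 1 4 0⟩
Equal? differ; not commutative

Answer: DOES NOT COMMUTE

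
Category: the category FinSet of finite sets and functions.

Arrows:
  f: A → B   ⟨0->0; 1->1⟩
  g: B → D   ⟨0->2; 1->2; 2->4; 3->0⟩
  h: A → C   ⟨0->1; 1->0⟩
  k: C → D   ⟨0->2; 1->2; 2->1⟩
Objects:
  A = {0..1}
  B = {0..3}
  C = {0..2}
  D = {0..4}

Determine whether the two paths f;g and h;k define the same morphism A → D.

Path 1 = f;g:
  0 f→0 g→2
  1 f→1 g→2
  result₁ = ⟨0->2; 1->2⟩
Path 2 = h;k:
  0 h→1 k→2
  1 h→0 k→2
  result₂ = ⟨0->2; 1->2⟩
Equal? YES — commutes

Answer: COMMUTES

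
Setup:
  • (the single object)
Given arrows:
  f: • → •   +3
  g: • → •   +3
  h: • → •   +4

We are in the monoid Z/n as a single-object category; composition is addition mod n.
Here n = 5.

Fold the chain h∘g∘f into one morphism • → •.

  0 +3≡3 +3≡1 +4≡0  (mod 5)
composite: +0

Answer: +0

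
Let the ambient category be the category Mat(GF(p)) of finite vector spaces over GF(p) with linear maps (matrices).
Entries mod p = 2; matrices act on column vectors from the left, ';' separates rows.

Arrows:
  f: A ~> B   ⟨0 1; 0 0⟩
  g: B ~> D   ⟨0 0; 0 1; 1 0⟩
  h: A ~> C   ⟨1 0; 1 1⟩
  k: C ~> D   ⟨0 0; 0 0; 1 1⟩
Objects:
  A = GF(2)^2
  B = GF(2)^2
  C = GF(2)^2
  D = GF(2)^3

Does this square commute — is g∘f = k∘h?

Answer: COMMUTES

Trace:
1) trace f;g:
  e0=(1,0) f~>(0,0) g~>(0,0,0)
  e1=(0,1) f~>(1,0) g~>(0,0,1)
  result₁ = ⟨0 0; 0 0; 0 1⟩
2) trace h;k:
  e0=(1,0) h~>(1,1) k~>(0,0,0)
  e1=(0,1) h~>(0,1) k~>(0,0,1)
  result₂ = ⟨0 0; 0 0; 0 1⟩
Equal? equal; square commutes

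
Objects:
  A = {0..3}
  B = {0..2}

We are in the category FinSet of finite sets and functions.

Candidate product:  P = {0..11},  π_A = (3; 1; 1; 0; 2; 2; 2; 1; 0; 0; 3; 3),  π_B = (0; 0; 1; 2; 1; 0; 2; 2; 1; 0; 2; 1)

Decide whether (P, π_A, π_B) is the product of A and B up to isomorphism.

|A|·|B| = 4·3 = 12;  |P| = 12
Check the pairing map k ↦ (π_A(k), π_B(k)):
  0 ↦ (3,0)
  1 ↦ (1,0)
  2 ↦ (1,1)
  3 ↦ (0,2)
  4 ↦ (2,1)
  5 ↦ (2,0)
  6 ↦ (2,2)
  7 ↦ (1,2)
  8 ↦ (0,1)
  9 ↦ (0,0)
  10 ↦ (3,2)
  11 ↦ (3,1)
distinct pairs in image: 12 / 12 needed
  → bijection onto A×B; projections well-typed.

Answer: VALID PRODUCT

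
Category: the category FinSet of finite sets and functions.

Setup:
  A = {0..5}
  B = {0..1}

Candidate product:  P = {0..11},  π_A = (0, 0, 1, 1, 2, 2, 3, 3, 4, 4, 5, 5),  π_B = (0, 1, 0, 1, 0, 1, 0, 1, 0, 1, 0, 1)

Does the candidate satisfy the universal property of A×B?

|A|·|B| = 6·2 = 12;  |P| = 12
Check the pairing map k ↦ (π_A(k), π_B(k)):
  0 -> (0,0)
  1 -> (0,1)
  2 -> (1,0)
  3 -> (1,1)
  4 -> (2,0)
  5 -> (2,1)
  6 -> (3,0)
  7 -> (3,1)
  8 -> (4,0)
  9 -> (4,1)
  10 -> (5,0)
  11 -> (5,1)
distinct pairs in image: 12 / 12 needed
  → bijection onto A×B; projections well-typed.

Answer: VALID PRODUCT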